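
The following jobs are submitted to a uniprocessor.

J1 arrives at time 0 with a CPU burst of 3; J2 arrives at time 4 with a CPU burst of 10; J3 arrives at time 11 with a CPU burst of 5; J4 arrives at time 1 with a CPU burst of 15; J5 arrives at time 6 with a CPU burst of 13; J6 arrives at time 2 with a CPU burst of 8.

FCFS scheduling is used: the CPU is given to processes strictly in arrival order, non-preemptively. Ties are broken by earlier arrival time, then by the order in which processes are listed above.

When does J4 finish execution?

Timeline: | J1 0-3 | J4 3-18 | J6 18-26 | J2 26-36 | J5 36-49 | J3 49-54 |
Completion: J1=3  J2=36  J3=54  J4=18  J5=49  J6=26
Turnaround (C−A): J1=3  J2=32  J3=43  J4=17  J5=43  J6=24

18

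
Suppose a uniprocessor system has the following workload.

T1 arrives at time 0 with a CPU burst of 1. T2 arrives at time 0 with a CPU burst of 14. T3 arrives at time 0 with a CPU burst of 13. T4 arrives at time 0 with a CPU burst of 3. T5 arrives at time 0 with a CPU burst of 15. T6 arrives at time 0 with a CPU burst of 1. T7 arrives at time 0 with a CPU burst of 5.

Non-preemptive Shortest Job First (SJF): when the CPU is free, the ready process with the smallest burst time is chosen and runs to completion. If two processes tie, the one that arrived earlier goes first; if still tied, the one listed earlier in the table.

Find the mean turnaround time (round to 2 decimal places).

18.57

Schedule: | T1 0-1 | T6 1-2 | T4 2-5 | T7 5-10 | T3 10-23 | T2 23-37 | T5 37-52 |
Completion: T1=1  T2=37  T3=23  T4=5  T5=52  T6=2  T7=10
Turnaround (C−A): T1=1  T2=37  T3=23  T4=5  T5=52  T6=2  T7=10
Turnaround times: T1=1, T2=37, T3=23, T4=5, T5=52, T6=2, T7=10
Average turnaround = (1+37+23+5+52+2+10) / 7 = 130/7 = 18.57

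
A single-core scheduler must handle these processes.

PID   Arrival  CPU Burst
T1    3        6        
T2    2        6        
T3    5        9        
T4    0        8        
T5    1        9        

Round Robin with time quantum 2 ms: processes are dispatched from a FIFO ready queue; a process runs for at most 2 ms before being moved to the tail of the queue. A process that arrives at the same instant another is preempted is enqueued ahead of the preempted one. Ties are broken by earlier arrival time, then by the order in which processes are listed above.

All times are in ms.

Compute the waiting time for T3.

Timeline: | T4 0-2 | T5 2-4 | T2 4-6 | T4 6-8 | T1 8-10 | T5 10-12 | T3 12-14 | T2 14-16 | T4 16-18 | T1 18-20 | T5 20-22 | T3 22-24 | T2 24-26 | T4 26-28 | T1 28-30 | T5 30-32 | T3 32-34 | T5 34-35 | T3 35-38 |
Completion: T1=30  T2=26  T3=38  T4=28  T5=35
Turnaround (C−A): T1=27  T2=24  T3=33  T4=28  T5=34
Waiting(T3) = turnaround − burst = 33 − 9 = 24

24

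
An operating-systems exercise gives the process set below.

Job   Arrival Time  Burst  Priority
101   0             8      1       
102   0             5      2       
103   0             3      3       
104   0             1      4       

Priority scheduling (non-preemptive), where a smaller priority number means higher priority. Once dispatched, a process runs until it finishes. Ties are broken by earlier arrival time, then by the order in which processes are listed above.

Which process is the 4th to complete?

104

Schedule: | 101 0-8 | 102 8-13 | 103 13-16 | 104 16-17 |
Completion: 101=8  102=13  103=16  104=17
Finish order: 101 → 102 → 103 → 104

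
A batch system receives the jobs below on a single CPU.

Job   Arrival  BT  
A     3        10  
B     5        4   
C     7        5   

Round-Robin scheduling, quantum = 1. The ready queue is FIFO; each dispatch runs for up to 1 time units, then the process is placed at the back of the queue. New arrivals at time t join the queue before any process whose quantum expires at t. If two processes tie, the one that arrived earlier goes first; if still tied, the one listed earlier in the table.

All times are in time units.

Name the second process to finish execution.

C

Gantt: | idle 0-3 | A 3-5 | B 5-6 | A 6-7 | B 7-8 | C 8-9 | A 9-10 | B 10-11 | C 11-12 | A 12-13 | B 13-14 | C 14-15 | A 15-16 | C 16-17 | A 17-18 | C 18-19 | A 19-22 |
Completion: A=22  B=14  C=19
Finish order: B → C → A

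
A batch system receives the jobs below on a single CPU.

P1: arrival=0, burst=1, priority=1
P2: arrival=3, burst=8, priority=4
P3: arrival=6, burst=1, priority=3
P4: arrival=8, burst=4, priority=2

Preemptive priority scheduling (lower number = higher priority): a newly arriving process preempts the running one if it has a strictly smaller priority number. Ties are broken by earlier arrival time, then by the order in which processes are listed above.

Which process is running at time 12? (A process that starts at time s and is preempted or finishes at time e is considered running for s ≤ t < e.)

P2

Schedule: | P1 0-1 | idle 1-3 | P2 3-6 | P3 6-7 | P2 7-8 | P4 8-12 | P2 12-16 |
Completion: P1=1  P2=16  P3=7  P4=12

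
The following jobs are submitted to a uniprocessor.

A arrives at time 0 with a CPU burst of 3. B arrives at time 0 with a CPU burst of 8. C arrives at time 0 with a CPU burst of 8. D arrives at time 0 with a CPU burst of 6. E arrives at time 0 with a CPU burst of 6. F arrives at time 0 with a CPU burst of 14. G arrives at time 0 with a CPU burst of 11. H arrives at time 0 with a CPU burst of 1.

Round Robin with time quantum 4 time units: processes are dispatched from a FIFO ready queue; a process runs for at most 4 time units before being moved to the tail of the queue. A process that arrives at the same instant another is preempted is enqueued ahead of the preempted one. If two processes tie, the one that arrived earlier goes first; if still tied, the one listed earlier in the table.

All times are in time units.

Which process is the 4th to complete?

Gantt: | A 0-3 | B 3-7 | C 7-11 | D 11-15 | E 15-19 | F 19-23 | G 23-27 | H 27-28 | B 28-32 | C 32-36 | D 36-38 | E 38-40 | F 40-44 | G 44-48 | F 48-52 | G 52-55 | F 55-57 |
Completion: A=3  B=32  C=36  D=38  E=40  F=57  G=55  H=28
Finish order: A → H → B → C → D → E → G → F

C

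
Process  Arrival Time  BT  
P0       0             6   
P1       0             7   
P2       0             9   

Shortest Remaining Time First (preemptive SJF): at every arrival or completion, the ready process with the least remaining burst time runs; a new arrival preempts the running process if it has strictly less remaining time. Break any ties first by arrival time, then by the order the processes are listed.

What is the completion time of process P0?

6

Schedule: | P0 0-6 | P1 6-13 | P2 13-22 |
Completion: P0=6  P1=13  P2=22
Turnaround (C−A): P0=6  P1=13  P2=22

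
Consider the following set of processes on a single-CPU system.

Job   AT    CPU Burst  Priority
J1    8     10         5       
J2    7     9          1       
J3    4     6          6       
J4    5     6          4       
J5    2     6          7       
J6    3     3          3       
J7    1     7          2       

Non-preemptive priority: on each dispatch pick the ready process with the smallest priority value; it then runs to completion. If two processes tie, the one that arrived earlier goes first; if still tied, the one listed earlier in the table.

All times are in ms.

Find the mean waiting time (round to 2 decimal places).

17.14

Gantt: | idle 0-1 | J7 1-8 | J2 8-17 | J6 17-20 | J4 20-26 | J1 26-36 | J3 36-42 | J5 42-48 |
Completion: J1=36  J2=17  J3=42  J4=26  J5=48  J6=20  J7=8
Turnaround (C−A): J1=28  J2=10  J3=38  J4=21  J5=46  J6=17  J7=7
Waiting times: J1=18, J2=1, J3=32, J4=15, J5=40, J6=14, J7=0
Average waiting = (18+1+32+15+40+14+0) / 7 = 120/7 = 17.14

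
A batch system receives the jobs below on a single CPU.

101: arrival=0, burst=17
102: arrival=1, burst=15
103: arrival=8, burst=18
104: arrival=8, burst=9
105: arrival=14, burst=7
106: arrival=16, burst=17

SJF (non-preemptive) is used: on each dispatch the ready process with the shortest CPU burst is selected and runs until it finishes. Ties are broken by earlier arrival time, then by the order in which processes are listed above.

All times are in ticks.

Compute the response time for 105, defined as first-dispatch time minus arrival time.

Timeline: | 101 0-17 | 105 17-24 | 104 24-33 | 102 33-48 | 106 48-65 | 103 65-83 |
Completion: 101=17  102=48  103=83  104=33  105=24  106=65
Turnaround (C−A): 101=17  102=47  103=75  104=25  105=10  106=49
Response(105) = first start − arrival = 17 − 14 = 3

3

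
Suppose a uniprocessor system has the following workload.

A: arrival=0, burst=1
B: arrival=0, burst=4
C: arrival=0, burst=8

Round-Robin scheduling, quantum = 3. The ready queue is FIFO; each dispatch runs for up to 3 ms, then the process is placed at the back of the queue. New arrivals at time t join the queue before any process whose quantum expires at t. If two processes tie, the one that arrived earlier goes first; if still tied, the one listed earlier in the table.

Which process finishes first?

A

Timeline: | A 0-1 | B 1-4 | C 4-7 | B 7-8 | C 8-13 |
Completion: A=1  B=8  C=13
Turnaround (C−A): A=1  B=8  C=13
Finish order: A → B → C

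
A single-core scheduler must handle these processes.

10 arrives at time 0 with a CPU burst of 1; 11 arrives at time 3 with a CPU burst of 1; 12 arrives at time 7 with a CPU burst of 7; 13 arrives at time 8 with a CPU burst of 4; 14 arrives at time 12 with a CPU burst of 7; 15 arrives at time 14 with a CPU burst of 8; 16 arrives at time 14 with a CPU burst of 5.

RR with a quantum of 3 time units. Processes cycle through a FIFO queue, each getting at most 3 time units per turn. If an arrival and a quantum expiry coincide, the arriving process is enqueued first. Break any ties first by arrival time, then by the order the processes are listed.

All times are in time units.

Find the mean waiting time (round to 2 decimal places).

10.00

Schedule: | 10 0-1 | idle 1-3 | 11 3-4 | idle 4-7 | 12 7-10 | 13 10-13 | 12 13-16 | 14 16-19 | 13 19-20 | 15 20-23 | 16 23-26 | 12 26-27 | 14 27-30 | 15 30-33 | 16 33-35 | 14 35-36 | 15 36-38 |
Completion: 10=1  11=4  12=27  13=20  14=36  15=38  16=35
Turnaround (C−A): 10=1  11=1  12=20  13=12  14=24  15=24  16=21
Waiting times: 10=0, 11=0, 12=13, 13=8, 14=17, 15=16, 16=16
Average waiting = (0+0+13+8+17+16+16) / 7 = 70/7 = 10.00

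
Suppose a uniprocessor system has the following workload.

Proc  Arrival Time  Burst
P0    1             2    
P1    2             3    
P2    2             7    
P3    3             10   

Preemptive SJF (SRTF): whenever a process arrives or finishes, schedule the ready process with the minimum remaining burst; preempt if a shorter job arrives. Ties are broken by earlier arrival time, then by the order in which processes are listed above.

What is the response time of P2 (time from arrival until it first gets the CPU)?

4

Schedule: | idle 0-1 | P0 1-3 | P1 3-6 | P2 6-13 | P3 13-23 |
Completion: P0=3  P1=6  P2=13  P3=23
Turnaround (C−A): P0=2  P1=4  P2=11  P3=20
Response(P2) = first start − arrival = 6 − 2 = 4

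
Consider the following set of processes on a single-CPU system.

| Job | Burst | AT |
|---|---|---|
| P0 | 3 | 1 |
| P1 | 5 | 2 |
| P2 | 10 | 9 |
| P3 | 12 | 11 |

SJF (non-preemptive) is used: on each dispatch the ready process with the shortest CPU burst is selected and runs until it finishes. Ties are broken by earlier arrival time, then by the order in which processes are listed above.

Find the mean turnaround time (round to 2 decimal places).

Gantt: | idle 0-1 | P0 1-4 | P1 4-9 | P2 9-19 | P3 19-31 |
Completion: P0=4  P1=9  P2=19  P3=31
Turnaround (C−A): P0=3  P1=7  P2=10  P3=20
Turnaround times: P0=3, P1=7, P2=10, P3=20
Average turnaround = (3+7+10+20) / 4 = 40/4 = 10.00

10.00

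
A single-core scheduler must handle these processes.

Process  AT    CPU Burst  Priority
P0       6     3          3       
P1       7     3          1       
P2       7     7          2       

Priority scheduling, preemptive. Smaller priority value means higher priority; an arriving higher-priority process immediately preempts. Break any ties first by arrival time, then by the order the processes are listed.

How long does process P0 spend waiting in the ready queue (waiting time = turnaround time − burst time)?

10

Schedule: | idle 0-6 | P0 6-7 | P1 7-10 | P2 10-17 | P0 17-19 |
Completion: P0=19  P1=10  P2=17
Waiting(P0) = turnaround − burst = 13 − 3 = 10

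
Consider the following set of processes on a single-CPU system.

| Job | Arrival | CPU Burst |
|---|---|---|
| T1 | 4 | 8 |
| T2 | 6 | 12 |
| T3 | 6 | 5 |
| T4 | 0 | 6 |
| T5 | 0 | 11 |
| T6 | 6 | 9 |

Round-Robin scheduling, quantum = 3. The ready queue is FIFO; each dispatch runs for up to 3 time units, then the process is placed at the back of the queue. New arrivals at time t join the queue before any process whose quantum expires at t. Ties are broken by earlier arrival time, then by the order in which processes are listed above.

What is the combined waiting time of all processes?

153

Timeline: | T4 0-3 | T5 3-6 | T4 6-9 | T1 9-12 | T2 12-15 | T3 15-18 | T6 18-21 | T5 21-24 | T1 24-27 | T2 27-30 | T3 30-32 | T6 32-35 | T5 35-38 | T1 38-40 | T2 40-43 | T6 43-46 | T5 46-48 | T2 48-51 |
Completion: T1=40  T2=51  T3=32  T4=9  T5=48  T6=46
Turnaround (C−A): T1=36  T2=45  T3=26  T4=9  T5=48  T6=40
Waiting = turnaround − burst: T1=28, T2=33, T3=21, T4=3, T5=37, T6=31
Total waiting = 28 + 33 + 21 + 3 + 37 + 31 = 153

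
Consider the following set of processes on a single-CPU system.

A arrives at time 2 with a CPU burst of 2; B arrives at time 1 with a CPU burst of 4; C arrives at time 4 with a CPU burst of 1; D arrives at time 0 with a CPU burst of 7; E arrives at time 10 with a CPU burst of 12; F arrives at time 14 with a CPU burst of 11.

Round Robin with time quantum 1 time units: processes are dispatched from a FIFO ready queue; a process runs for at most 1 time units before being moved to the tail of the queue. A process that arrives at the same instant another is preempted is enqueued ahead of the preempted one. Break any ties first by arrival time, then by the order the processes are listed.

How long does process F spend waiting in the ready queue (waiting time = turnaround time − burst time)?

Gantt: | D 0-1 | B 1-2 | D 2-3 | A 3-4 | B 4-5 | D 5-6 | C 6-7 | A 7-8 | B 8-9 | D 9-10 | B 10-11 | E 11-12 | D 12-13 | E 13-14 | D 14-15 | F 15-16 | E 16-17 | D 17-18 | F 18-19 | E 19-20 | F 20-21 | E 21-22 | F 22-23 | E 23-24 | F 24-25 | E 25-26 | F 26-27 | E 27-28 | F 28-29 | E 29-30 | F 30-31 | E 31-32 | F 32-33 | E 33-34 | F 34-35 | E 35-36 | F 36-37 |
Completion: A=8  B=11  C=7  D=18  E=36  F=37
Turnaround (C−A): A=6  B=10  C=3  D=18  E=26  F=23
Waiting(F) = turnaround − burst = 23 − 11 = 12

12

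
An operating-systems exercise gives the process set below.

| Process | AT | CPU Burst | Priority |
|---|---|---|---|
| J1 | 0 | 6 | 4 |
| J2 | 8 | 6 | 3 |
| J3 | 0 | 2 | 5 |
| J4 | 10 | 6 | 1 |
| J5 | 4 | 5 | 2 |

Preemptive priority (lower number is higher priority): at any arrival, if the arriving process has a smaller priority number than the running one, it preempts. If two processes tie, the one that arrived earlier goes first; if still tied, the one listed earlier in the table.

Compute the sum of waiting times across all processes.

Timeline: | J1 0-4 | J5 4-9 | J2 9-10 | J4 10-16 | J2 16-21 | J1 21-23 | J3 23-25 |
Completion: J1=23  J2=21  J3=25  J4=16  J5=9
Waiting = turnaround − burst: J1=17, J2=7, J3=23, J4=0, J5=0
Total waiting = 17 + 7 + 23 + 0 + 0 = 47

47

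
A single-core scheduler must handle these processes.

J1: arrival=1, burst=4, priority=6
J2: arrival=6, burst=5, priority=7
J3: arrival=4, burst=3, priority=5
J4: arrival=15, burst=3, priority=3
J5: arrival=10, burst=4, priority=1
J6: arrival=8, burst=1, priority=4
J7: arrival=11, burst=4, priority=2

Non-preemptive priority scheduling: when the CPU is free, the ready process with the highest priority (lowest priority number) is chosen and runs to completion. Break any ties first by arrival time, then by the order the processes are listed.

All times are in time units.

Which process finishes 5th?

Schedule: | idle 0-1 | J1 1-5 | J3 5-8 | J6 8-9 | J2 9-14 | J5 14-18 | J7 18-22 | J4 22-25 |
Completion: J1=5  J2=14  J3=8  J4=25  J5=18  J6=9  J7=22
Finish order: J1 → J3 → J6 → J2 → J5 → J7 → J4

J5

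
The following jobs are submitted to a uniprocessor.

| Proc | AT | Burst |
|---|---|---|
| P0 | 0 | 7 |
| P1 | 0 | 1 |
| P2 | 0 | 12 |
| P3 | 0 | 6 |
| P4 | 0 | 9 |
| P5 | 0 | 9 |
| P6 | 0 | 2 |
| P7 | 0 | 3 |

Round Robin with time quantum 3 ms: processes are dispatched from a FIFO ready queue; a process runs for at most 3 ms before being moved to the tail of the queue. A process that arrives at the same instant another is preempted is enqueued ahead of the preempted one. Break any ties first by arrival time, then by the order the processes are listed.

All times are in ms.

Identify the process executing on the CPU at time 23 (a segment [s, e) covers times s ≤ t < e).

Schedule: | P0 0-3 | P1 3-4 | P2 4-7 | P3 7-10 | P4 10-13 | P5 13-16 | P6 16-18 | P7 18-21 | P0 21-24 | P2 24-27 | P3 27-30 | P4 30-33 | P5 33-36 | P0 36-37 | P2 37-40 | P4 40-43 | P5 43-46 | P2 46-49 |
Completion: P0=37  P1=4  P2=49  P3=30  P4=43  P5=46  P6=18  P7=21
Turnaround (C−A): P0=37  P1=4  P2=49  P3=30  P4=43  P5=46  P6=18  P7=21

P0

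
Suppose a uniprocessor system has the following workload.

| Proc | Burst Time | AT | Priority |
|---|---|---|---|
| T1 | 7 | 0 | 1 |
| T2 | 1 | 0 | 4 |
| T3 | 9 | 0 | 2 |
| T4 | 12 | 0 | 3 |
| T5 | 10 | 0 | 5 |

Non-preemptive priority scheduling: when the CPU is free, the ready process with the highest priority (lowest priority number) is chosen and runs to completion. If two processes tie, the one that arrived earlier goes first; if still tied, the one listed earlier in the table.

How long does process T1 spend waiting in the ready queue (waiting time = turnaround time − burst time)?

0

Gantt: | T1 0-7 | T3 7-16 | T4 16-28 | T2 28-29 | T5 29-39 |
Completion: T1=7  T2=29  T3=16  T4=28  T5=39
Turnaround (C−A): T1=7  T2=29  T3=16  T4=28  T5=39
Waiting(T1) = turnaround − burst = 7 − 7 = 0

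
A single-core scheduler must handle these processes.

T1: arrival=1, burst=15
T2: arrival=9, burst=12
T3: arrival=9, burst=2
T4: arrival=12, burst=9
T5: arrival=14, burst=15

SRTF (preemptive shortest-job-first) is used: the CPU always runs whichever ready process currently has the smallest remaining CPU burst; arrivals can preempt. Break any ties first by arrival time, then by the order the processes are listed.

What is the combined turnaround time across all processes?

Gantt: | idle 0-1 | T1 1-9 | T3 9-11 | T1 11-18 | T4 18-27 | T2 27-39 | T5 39-54 |
Completion: T1=18  T2=39  T3=11  T4=27  T5=54
Turnaround = completion − arrival: T1=17, T2=30, T3=2, T4=15, T5=40
Total turnaround = 17 + 30 + 2 + 15 + 40 = 104

104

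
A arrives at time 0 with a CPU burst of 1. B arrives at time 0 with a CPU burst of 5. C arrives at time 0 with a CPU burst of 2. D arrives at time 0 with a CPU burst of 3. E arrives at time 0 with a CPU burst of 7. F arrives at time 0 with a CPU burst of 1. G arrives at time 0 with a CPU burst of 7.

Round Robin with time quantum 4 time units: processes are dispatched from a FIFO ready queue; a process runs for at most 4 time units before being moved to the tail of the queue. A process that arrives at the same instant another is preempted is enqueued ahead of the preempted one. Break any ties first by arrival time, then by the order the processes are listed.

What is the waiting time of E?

16

Timeline: | A 0-1 | B 1-5 | C 5-7 | D 7-10 | E 10-14 | F 14-15 | G 15-19 | B 19-20 | E 20-23 | G 23-26 |
Completion: A=1  B=20  C=7  D=10  E=23  F=15  G=26
Turnaround (C−A): A=1  B=20  C=7  D=10  E=23  F=15  G=26
Waiting(E) = turnaround − burst = 23 − 7 = 16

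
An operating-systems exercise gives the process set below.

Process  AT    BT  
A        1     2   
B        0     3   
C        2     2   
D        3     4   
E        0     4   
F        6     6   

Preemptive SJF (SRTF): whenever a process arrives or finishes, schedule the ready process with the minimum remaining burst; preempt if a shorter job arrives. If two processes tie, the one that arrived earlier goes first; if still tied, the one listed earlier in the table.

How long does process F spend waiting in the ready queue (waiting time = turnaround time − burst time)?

9

Schedule: | B 0-3 | A 3-5 | C 5-7 | E 7-11 | D 11-15 | F 15-21 |
Completion: A=5  B=3  C=7  D=15  E=11  F=21
Turnaround (C−A): A=4  B=3  C=5  D=12  E=11  F=15
Waiting(F) = turnaround − burst = 15 − 6 = 9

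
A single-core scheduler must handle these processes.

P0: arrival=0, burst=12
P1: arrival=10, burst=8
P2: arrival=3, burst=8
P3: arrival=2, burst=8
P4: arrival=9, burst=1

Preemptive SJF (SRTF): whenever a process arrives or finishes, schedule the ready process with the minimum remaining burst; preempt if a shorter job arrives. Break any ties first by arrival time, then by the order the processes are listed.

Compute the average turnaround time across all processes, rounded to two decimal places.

16.00

Gantt: | P0 0-2 | P3 2-10 | P4 10-11 | P2 11-19 | P1 19-27 | P0 27-37 |
Completion: P0=37  P1=27  P2=19  P3=10  P4=11
Turnaround (C−A): P0=37  P1=17  P2=16  P3=8  P4=2
Turnaround times: P0=37, P1=17, P2=16, P3=8, P4=2
Average turnaround = (37+17+16+8+2) / 5 = 80/5 = 16.00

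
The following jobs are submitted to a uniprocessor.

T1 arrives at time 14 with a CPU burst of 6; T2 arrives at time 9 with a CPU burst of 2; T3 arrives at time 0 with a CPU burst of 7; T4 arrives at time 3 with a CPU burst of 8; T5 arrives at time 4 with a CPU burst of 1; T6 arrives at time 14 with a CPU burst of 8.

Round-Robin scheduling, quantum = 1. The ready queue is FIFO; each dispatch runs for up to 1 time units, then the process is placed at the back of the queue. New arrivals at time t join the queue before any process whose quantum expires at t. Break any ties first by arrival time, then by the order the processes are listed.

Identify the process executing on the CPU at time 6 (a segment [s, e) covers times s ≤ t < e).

Timeline: | T3 0-3 | T4 3-4 | T3 4-5 | T5 5-6 | T4 6-7 | T3 7-8 | T4 8-9 | T3 9-10 | T2 10-11 | T4 11-12 | T3 12-13 | T2 13-14 | T4 14-15 | T1 15-16 | T6 16-17 | T4 17-18 | T1 18-19 | T6 19-20 | T4 20-21 | T1 21-22 | T6 22-23 | T4 23-24 | T1 24-25 | T6 25-26 | T1 26-27 | T6 27-28 | T1 28-29 | T6 29-32 |
Completion: T1=29  T2=14  T3=13  T4=24  T5=6  T6=32
Turnaround (C−A): T1=15  T2=5  T3=13  T4=21  T5=2  T6=18

T4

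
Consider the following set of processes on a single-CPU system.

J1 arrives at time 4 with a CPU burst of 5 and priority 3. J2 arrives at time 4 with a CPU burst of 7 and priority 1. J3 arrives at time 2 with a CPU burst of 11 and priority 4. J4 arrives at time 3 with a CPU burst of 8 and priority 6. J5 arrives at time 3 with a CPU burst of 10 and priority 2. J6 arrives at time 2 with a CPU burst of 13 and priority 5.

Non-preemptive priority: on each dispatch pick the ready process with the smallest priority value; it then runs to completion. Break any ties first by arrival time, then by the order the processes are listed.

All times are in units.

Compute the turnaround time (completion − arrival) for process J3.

11

Timeline: | idle 0-2 | J3 2-13 | J2 13-20 | J5 20-30 | J1 30-35 | J6 35-48 | J4 48-56 |
Completion: J1=35  J2=20  J3=13  J4=56  J5=30  J6=48
Turnaround (C−A): J1=31  J2=16  J3=11  J4=53  J5=27  J6=46
Turnaround(J3) = completion − arrival = 13 − 2 = 11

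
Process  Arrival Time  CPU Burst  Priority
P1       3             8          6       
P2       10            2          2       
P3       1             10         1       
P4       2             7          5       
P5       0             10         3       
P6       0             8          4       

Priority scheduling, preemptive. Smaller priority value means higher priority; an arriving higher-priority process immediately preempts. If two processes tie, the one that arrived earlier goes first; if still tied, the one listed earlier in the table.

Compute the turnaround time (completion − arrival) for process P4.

Schedule: | P5 0-1 | P3 1-11 | P2 11-13 | P5 13-22 | P6 22-30 | P4 30-37 | P1 37-45 |
Completion: P1=45  P2=13  P3=11  P4=37  P5=22  P6=30
Turnaround (C−A): P1=42  P2=3  P3=10  P4=35  P5=22  P6=30
Turnaround(P4) = completion − arrival = 37 − 2 = 35

35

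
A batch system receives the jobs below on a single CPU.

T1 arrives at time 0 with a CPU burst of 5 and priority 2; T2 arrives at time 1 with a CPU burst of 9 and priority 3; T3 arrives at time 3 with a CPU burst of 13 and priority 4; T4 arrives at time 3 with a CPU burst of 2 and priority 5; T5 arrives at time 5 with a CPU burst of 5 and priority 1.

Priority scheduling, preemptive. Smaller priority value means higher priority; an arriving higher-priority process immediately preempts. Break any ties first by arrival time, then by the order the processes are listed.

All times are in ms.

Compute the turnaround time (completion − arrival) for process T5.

Gantt: | T1 0-5 | T5 5-10 | T2 10-19 | T3 19-32 | T4 32-34 |
Completion: T1=5  T2=19  T3=32  T4=34  T5=10
Turnaround (C−A): T1=5  T2=18  T3=29  T4=31  T5=5
Turnaround(T5) = completion − arrival = 10 − 5 = 5

5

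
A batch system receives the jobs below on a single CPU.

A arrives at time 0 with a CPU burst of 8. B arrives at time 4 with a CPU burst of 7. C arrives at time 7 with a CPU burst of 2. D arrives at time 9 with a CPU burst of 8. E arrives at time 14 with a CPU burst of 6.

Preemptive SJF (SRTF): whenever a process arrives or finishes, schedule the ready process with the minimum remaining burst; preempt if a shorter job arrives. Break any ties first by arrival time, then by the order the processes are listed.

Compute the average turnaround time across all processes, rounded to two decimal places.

Timeline: | A 0-8 | C 8-10 | B 10-17 | E 17-23 | D 23-31 |
Completion: A=8  B=17  C=10  D=31  E=23
Turnaround times: A=8, B=13, C=3, D=22, E=9
Average turnaround = (8+13+3+22+9) / 5 = 55/5 = 11.00

11.00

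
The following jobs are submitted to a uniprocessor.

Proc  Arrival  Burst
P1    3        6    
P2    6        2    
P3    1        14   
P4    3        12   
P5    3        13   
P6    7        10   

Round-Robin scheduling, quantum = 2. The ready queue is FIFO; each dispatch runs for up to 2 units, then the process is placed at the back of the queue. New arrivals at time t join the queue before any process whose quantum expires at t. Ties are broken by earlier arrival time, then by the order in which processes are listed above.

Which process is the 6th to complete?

P5

Gantt: | idle 0-1 | P3 1-3 | P1 3-5 | P4 5-7 | P5 7-9 | P3 9-11 | P1 11-13 | P2 13-15 | P6 15-17 | P4 17-19 | P5 19-21 | P3 21-23 | P1 23-25 | P6 25-27 | P4 27-29 | P5 29-31 | P3 31-33 | P6 33-35 | P4 35-37 | P5 37-39 | P3 39-41 | P6 41-43 | P4 43-45 | P5 45-47 | P3 47-49 | P6 49-51 | P4 51-53 | P5 53-55 | P3 55-57 | P5 57-58 |
Completion: P1=25  P2=15  P3=57  P4=53  P5=58  P6=51
Turnaround (C−A): P1=22  P2=9  P3=56  P4=50  P5=55  P6=44
Finish order: P2 → P1 → P6 → P4 → P3 → P5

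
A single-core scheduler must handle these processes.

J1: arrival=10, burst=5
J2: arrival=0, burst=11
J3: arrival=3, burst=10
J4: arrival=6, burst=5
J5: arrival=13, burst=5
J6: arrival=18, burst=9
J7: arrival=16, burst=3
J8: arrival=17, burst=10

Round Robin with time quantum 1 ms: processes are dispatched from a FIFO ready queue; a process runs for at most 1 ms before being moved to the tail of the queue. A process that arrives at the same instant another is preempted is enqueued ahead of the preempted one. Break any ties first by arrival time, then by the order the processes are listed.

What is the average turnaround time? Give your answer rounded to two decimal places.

Schedule: | J2 0-3 | J3 3-4 | J2 4-5 | J3 5-6 | J2 6-7 | J4 7-8 | J3 8-9 | J2 9-10 | J4 10-11 | J3 11-12 | J1 12-13 | J2 13-14 | J4 14-15 | J3 15-16 | J5 16-17 | J1 17-18 | J2 18-19 | J4 19-20 | J7 20-21 | J3 21-22 | J8 22-23 | J5 23-24 | J6 24-25 | J1 25-26 | J2 26-27 | J4 27-28 | J7 28-29 | J3 29-30 | J8 30-31 | J5 31-32 | J6 32-33 | J1 33-34 | J2 34-35 | J7 35-36 | J3 36-37 | J8 37-38 | J5 38-39 | J6 39-40 | J1 40-41 | J2 41-42 | J3 42-43 | J8 43-44 | J5 44-45 | J6 45-46 | J3 46-47 | J8 47-48 | J6 48-49 | J8 49-50 | J6 50-51 | J8 51-52 | J6 52-53 | J8 53-54 | J6 54-55 | J8 55-56 | J6 56-57 | J8 57-58 |
Completion: J1=41  J2=42  J3=47  J4=28  J5=45  J6=57  J7=36  J8=58
Turnaround (C−A): J1=31  J2=42  J3=44  J4=22  J5=32  J6=39  J7=20  J8=41
Turnaround times: J1=31, J2=42, J3=44, J4=22, J5=32, J6=39, J7=20, J8=41
Average turnaround = (31+42+44+22+32+39+20+41) / 8 = 271/8 = 33.88

33.88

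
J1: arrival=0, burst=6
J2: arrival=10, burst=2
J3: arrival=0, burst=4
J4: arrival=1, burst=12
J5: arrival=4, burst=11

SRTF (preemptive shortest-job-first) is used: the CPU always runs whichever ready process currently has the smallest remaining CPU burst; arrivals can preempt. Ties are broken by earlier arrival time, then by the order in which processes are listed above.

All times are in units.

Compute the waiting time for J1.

4

Schedule: | J3 0-4 | J1 4-10 | J2 10-12 | J5 12-23 | J4 23-35 |
Completion: J1=10  J2=12  J3=4  J4=35  J5=23
Waiting(J1) = turnaround − burst = 10 − 6 = 4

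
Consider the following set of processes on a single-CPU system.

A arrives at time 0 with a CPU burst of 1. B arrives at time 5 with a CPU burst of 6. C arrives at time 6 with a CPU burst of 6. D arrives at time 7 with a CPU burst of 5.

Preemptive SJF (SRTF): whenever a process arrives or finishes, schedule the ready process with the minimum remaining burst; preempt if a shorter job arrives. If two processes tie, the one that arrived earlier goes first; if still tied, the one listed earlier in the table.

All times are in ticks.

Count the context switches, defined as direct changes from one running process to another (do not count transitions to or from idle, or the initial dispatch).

2

Timeline: | A 0-1 | idle 1-5 | B 5-11 | D 11-16 | C 16-22 |
Completion: A=1  B=11  C=22  D=16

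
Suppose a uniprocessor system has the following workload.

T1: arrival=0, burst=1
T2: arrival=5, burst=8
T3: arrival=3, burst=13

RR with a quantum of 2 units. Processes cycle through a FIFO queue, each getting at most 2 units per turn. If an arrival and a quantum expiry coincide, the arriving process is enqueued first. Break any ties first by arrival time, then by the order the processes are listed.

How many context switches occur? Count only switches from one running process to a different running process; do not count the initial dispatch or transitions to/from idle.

8

Gantt: | T1 0-1 | idle 1-3 | T3 3-5 | T2 5-7 | T3 7-9 | T2 9-11 | T3 11-13 | T2 13-15 | T3 15-17 | T2 17-19 | T3 19-24 |
Completion: T1=1  T2=19  T3=24
Turnaround (C−A): T1=1  T2=14  T3=21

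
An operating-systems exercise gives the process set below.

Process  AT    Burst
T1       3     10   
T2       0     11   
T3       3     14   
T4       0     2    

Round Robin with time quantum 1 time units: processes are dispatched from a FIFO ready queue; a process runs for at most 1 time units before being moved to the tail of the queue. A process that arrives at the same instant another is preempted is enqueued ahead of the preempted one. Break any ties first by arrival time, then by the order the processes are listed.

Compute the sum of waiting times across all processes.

Gantt: | T2 0-1 | T4 1-2 | T2 2-3 | T4 3-4 | T1 4-5 | T3 5-6 | T2 6-7 | T1 7-8 | T3 8-9 | T2 9-10 | T1 10-11 | T3 11-12 | T2 12-13 | T1 13-14 | T3 14-15 | T2 15-16 | T1 16-17 | T3 17-18 | T2 18-19 | T1 19-20 | T3 20-21 | T2 21-22 | T1 22-23 | T3 23-24 | T2 24-25 | T1 25-26 | T3 26-27 | T2 27-28 | T1 28-29 | T3 29-30 | T2 30-31 | T1 31-32 | T3 32-37 |
Completion: T1=32  T2=31  T3=37  T4=4
Turnaround (C−A): T1=29  T2=31  T3=34  T4=4
Waiting = turnaround − burst: T1=19, T2=20, T3=20, T4=2
Total waiting = 19 + 20 + 20 + 2 = 61

61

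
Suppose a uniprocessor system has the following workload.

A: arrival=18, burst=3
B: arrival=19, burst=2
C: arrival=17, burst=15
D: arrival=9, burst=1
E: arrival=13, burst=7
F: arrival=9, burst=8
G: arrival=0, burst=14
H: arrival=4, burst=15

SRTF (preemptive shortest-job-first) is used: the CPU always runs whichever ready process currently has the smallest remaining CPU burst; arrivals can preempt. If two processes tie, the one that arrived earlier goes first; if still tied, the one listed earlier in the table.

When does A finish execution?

Gantt: | G 0-9 | D 9-10 | G 10-15 | E 15-18 | A 18-21 | B 21-23 | E 23-27 | F 27-35 | H 35-50 | C 50-65 |
Completion: A=21  B=23  C=65  D=10  E=27  F=35  G=15  H=50
Turnaround (C−A): A=3  B=4  C=48  D=1  E=14  F=26  G=15  H=46

21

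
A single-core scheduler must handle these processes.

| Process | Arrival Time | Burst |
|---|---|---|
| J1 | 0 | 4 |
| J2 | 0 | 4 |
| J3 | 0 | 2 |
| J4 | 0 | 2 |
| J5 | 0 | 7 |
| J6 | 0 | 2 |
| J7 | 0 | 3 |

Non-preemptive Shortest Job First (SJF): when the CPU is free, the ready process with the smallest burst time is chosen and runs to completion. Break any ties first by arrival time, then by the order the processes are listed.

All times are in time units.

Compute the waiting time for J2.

13

Timeline: | J3 0-2 | J4 2-4 | J6 4-6 | J7 6-9 | J1 9-13 | J2 13-17 | J5 17-24 |
Completion: J1=13  J2=17  J3=2  J4=4  J5=24  J6=6  J7=9
Waiting(J2) = turnaround − burst = 17 − 4 = 13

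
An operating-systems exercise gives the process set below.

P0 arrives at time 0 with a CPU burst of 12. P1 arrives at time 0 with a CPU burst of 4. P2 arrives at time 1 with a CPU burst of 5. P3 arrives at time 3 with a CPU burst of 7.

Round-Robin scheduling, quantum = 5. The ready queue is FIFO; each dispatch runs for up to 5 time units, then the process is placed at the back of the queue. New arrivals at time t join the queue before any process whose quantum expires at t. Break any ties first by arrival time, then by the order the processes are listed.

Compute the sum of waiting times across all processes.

Gantt: | P0 0-5 | P1 5-9 | P2 9-14 | P3 14-19 | P0 19-24 | P3 24-26 | P0 26-28 |
Completion: P0=28  P1=9  P2=14  P3=26
Turnaround (C−A): P0=28  P1=9  P2=13  P3=23
Waiting = turnaround − burst: P0=16, P1=5, P2=8, P3=16
Total waiting = 16 + 5 + 8 + 16 = 45

45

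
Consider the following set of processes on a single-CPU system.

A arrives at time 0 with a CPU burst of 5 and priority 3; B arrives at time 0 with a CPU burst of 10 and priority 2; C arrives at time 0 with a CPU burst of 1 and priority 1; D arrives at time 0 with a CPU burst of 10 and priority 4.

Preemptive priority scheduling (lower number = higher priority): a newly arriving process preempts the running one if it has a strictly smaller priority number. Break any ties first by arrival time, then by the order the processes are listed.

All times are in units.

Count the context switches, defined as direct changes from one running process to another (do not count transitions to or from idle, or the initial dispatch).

3

Gantt: | C 0-1 | B 1-11 | A 11-16 | D 16-26 |
Completion: A=16  B=11  C=1  D=26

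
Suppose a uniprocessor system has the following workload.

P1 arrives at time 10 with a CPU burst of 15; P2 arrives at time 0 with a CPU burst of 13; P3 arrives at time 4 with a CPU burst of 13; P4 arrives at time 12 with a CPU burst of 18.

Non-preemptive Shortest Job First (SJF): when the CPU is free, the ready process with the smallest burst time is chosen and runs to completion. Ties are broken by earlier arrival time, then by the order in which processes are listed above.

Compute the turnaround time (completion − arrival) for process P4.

47

Schedule: | P2 0-13 | P3 13-26 | P1 26-41 | P4 41-59 |
Completion: P1=41  P2=13  P3=26  P4=59
Turnaround (C−A): P1=31  P2=13  P3=22  P4=47
Turnaround(P4) = completion − arrival = 59 − 12 = 47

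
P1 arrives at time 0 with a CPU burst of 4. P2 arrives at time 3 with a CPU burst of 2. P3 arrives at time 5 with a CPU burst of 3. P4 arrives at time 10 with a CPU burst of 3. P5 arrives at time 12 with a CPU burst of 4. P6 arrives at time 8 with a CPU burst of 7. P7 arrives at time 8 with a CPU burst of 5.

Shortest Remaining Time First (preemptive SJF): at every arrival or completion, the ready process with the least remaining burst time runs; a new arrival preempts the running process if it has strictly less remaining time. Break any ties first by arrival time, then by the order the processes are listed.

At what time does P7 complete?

17

Schedule: | P1 0-4 | P2 4-6 | P3 6-9 | P7 9-10 | P4 10-13 | P7 13-17 | P5 17-21 | P6 21-28 |
Completion: P1=4  P2=6  P3=9  P4=13  P5=21  P6=28  P7=17
Turnaround (C−A): P1=4  P2=3  P3=4  P4=3  P5=9  P6=20  P7=9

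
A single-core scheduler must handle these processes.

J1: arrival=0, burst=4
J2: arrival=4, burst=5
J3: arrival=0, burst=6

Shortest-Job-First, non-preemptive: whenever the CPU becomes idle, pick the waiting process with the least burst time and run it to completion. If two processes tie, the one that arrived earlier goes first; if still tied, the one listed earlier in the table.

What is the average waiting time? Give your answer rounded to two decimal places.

3.00

Gantt: | J1 0-4 | J2 4-9 | J3 9-15 |
Completion: J1=4  J2=9  J3=15
Waiting times: J1=0, J2=0, J3=9
Average waiting = (0+0+9) / 3 = 9/3 = 3.00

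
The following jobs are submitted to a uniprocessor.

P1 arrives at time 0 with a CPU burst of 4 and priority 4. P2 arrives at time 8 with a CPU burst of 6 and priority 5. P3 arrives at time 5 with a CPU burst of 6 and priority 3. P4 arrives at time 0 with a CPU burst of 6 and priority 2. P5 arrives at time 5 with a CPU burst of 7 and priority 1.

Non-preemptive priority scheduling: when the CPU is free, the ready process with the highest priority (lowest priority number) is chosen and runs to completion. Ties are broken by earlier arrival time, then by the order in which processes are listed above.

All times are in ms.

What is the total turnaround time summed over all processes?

72

Timeline: | P4 0-6 | P5 6-13 | P3 13-19 | P1 19-23 | P2 23-29 |
Completion: P1=23  P2=29  P3=19  P4=6  P5=13
Turnaround = completion − arrival: P1=23, P2=21, P3=14, P4=6, P5=8
Total turnaround = 23 + 21 + 14 + 6 + 8 = 72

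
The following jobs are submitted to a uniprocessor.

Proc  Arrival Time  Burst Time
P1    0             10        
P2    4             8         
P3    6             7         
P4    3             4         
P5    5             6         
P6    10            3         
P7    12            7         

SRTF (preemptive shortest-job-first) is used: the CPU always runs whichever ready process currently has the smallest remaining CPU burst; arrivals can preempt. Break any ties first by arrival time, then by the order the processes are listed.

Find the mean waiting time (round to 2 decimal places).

12.29

Gantt: | P1 0-3 | P4 3-7 | P5 7-13 | P6 13-16 | P1 16-23 | P3 23-30 | P7 30-37 | P2 37-45 |
Completion: P1=23  P2=45  P3=30  P4=7  P5=13  P6=16  P7=37
Turnaround (C−A): P1=23  P2=41  P3=24  P4=4  P5=8  P6=6  P7=25
Waiting times: P1=13, P2=33, P3=17, P4=0, P5=2, P6=3, P7=18
Average waiting = (13+33+17+0+2+3+18) / 7 = 86/7 = 12.29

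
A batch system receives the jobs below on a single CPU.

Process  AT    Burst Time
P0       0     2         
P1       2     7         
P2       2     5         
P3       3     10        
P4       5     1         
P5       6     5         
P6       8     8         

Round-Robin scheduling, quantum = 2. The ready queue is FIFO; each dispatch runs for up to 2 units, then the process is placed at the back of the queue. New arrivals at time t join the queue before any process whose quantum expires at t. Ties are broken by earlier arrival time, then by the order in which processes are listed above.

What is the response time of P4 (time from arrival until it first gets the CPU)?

5

Schedule: | P0 0-2 | P1 2-4 | P2 4-6 | P3 6-8 | P1 8-10 | P4 10-11 | P5 11-13 | P2 13-15 | P6 15-17 | P3 17-19 | P1 19-21 | P5 21-23 | P2 23-24 | P6 24-26 | P3 26-28 | P1 28-29 | P5 29-30 | P6 30-32 | P3 32-34 | P6 34-36 | P3 36-38 |
Completion: P0=2  P1=29  P2=24  P3=38  P4=11  P5=30  P6=36
Turnaround (C−A): P0=2  P1=27  P2=22  P3=35  P4=6  P5=24  P6=28
Response(P4) = first start − arrival = 10 − 5 = 5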